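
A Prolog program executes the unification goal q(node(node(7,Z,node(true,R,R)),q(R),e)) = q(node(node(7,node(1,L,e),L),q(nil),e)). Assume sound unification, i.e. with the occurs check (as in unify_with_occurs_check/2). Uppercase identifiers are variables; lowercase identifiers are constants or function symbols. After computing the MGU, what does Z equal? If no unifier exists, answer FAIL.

Decompose q/1: node(node(7,Z,node(true,R,R)),q(R),e) = node(node(7,node(1,L,e),L),q(nil),e).
Decompose node/3: node(7,Z,node(true,R,R)) = node(7,node(1,L,e),L),  q(R) = q(nil),  e = e.
Decompose node/3: 7 = 7,  Z = node(1,L,e),  node(true,R,R) = L.
Delete trivial equation 7 = 7.
Bind Z := node(1,L,e); no other remaining equation mentions Z.
Bind L := node(true,R,R); no other remaining equation mentions L. Substituting into the earlier binding gives Z := node(1,node(true,R,R),e).
Decompose q/1: R = nil.
Bind R := nil; no other remaining equation mentions R. Substituting into the earlier bindings gives Z := node(1,node(true,nil,nil),e), L := node(true,nil,nil).
Delete trivial equation e = e.
MGU = { Z = node(1,node(true,nil,nil),e), L = node(true,nil,nil), R = nil }, so Z = node(1,node(true,nil,nil),e).

node(1,node(true,nil,nil),e)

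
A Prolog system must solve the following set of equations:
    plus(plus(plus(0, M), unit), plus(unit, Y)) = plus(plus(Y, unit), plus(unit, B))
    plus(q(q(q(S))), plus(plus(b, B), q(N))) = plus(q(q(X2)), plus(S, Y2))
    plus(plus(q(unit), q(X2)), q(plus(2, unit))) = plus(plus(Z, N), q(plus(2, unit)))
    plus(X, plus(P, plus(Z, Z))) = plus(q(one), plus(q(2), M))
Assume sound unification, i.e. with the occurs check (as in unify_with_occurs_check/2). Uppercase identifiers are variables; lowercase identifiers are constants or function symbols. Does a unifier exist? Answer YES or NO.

Decompose plus/2: plus(plus(0, M), unit) = plus(Y, unit),  plus(unit, Y) = plus(unit, B).
Decompose plus/2: plus(0, M) = Y,  unit = unit.
Bind Y := plus(0, M); substituting into the one remaining equation that mentions Y gives: plus(unit, plus(0, M)) = plus(unit, B).
Delete trivial equation unit = unit.
Decompose plus/2: unit = unit,  plus(0, M) = B.
Delete trivial equation unit = unit.
Bind B := plus(0, M); substituting into the one remaining equation that mentions B gives: plus(q(q(q(S))), plus(plus(b, plus(0, M)), q(N))) = plus(q(q(X2)), plus(S, Y2)).
Decompose plus/2: q(q(q(S))) = q(q(X2)),  plus(plus(b, plus(0, M)), q(N)) = plus(S, Y2).
Decompose q/1: q(q(S)) = q(X2).
Decompose q/1: q(S) = X2.
Bind X2 := q(S); substituting into the one remaining equation that mentions X2 gives: plus(plus(q(unit), q(q(S))), q(plus(2, unit))) = plus(plus(Z, N), q(plus(2, unit))).
Decompose plus/2: plus(b, plus(0, M)) = S,  q(N) = Y2.
Bind S := plus(b, plus(0, M)); substituting into the one remaining equation that mentions S gives: plus(plus(q(unit), q(q(plus(b, plus(0, M))))), q(plus(2, unit))) = plus(plus(Z, N), q(plus(2, unit))). Substituting into the earlier binding gives X2 := q(plus(b, plus(0, M))).
Bind Y2 := q(N); no other remaining equation mentions Y2.
Decompose plus/2: plus(q(unit), q(q(plus(b, plus(0, M))))) = plus(Z, N),  q(plus(2, unit)) = q(plus(2, unit)).
Decompose plus/2: q(unit) = Z,  q(q(plus(b, plus(0, M)))) = N.
Bind Z := q(unit); substituting into the one remaining equation that mentions Z gives: plus(X, plus(P, plus(q(unit), q(unit)))) = plus(q(one), plus(q(2), M)).
Bind N := q(q(plus(b, plus(0, M)))); no other remaining equation mentions N. Substituting into the earlier binding gives Y2 := q(q(q(plus(b, plus(0, M))))).
Delete trivial equation q(plus(2, unit)) = q(plus(2, unit)).
Decompose plus/2: X = q(one),  plus(P, plus(q(unit), q(unit))) = plus(q(2), M).
Bind X := q(one); no other remaining equation mentions X.
Decompose plus/2: P = q(2),  plus(q(unit), q(unit)) = M.
Bind P := q(2); no other remaining equation mentions P.
Bind M := plus(q(unit), q(unit)). Substituting into the earlier bindings gives Y := plus(0, plus(q(unit), q(unit))), B := plus(0, plus(q(unit), q(unit))), X2 := q(plus(b, plus(0, plus(q(unit), q(unit))))), S := plus(b, plus(0, plus(q(unit), q(unit)))), Y2 := q(q(q(plus(b, plus(0, plus(q(unit), q(unit))))))), N := q(q(plus(b, plus(0, plus(q(unit), q(unit)))))).
No equations remain and no clash or occurs-check failure arose, so a unifier exists.

YES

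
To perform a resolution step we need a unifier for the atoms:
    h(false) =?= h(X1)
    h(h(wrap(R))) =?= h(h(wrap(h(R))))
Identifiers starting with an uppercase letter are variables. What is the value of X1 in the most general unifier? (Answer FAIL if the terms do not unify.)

Decompose h/1: false =?= X1.
Bind X1 := false; no other remaining equation mentions X1.
Decompose h/1: h(wrap(R)) =?= h(wrap(h(R))).
Decompose h/1: wrap(R) =?= wrap(h(R)).
Decompose wrap/1: R =?= h(R).
Occurs check fails: R occurs in h(R); the equation R =?= h(R) has no finite solution.

FAIL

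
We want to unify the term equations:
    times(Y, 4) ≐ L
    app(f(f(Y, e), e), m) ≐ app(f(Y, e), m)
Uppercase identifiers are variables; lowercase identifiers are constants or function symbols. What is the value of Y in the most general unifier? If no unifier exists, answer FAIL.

FAIL

Bind L := times(Y, 4); no other remaining equation mentions L.
Decompose app/2: f(f(Y, e), e) ≐ f(Y, e),  m ≐ m.
Decompose f/2: f(Y, e) ≐ Y,  e ≐ e.
Occurs check fails: Y occurs in f(Y, e); the equation Y ≐ f(Y, e) has no finite solution.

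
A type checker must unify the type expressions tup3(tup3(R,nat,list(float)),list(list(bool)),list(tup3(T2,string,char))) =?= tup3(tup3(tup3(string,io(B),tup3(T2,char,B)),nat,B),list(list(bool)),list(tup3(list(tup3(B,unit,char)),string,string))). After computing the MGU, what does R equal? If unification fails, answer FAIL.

Decompose tup3/3: tup3(R,nat,list(float)) =?= tup3(tup3(string,io(B),tup3(T2,char,B)),nat,B),  list(list(bool)) =?= list(list(bool)),  list(tup3(T2,string,char)) =?= list(tup3(list(tup3(B,unit,char)),string,string)).
Decompose tup3/3: R =?= tup3(string,io(B),tup3(T2,char,B)),  nat =?= nat,  list(float) =?= B.
Bind R := tup3(string,io(B),tup3(T2,char,B)); no other remaining equation mentions R.
Delete trivial equation nat =?= nat.
Bind B := list(float); substituting into the one remaining equation that mentions B gives: list(tup3(T2,string,char)) =?= list(tup3(list(tup3(list(float),unit,char)),string,string)). Substituting into the earlier binding gives R := tup3(string,io(list(float)),tup3(T2,char,list(float))).
Delete trivial equation list(list(bool)) =?= list(list(bool)).
Decompose list/1: tup3(T2,string,char) =?= tup3(list(tup3(list(float),unit,char)),string,string).
Decompose tup3/3: T2 =?= list(tup3(list(float),unit,char)),  string =?= string,  char =?= string.
Bind T2 := list(tup3(list(float),unit,char)); no other remaining equation mentions T2. Substituting into the earlier binding gives R := tup3(string,io(list(float)),tup3(list(tup3(list(float),unit,char)),char,list(float))).
Delete trivial equation string =?= string.
Clash: constants char and string differ; no unifier exists.

FAIL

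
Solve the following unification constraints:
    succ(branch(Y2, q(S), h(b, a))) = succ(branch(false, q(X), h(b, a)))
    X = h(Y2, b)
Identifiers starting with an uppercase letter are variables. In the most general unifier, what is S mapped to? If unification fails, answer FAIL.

Decompose succ/1: branch(Y2, q(S), h(b, a)) = branch(false, q(X), h(b, a)).
Decompose branch/3: Y2 = false,  q(S) = q(X),  h(b, a) = h(b, a).
Bind Y2 := false; substituting into the one remaining equation that mentions Y2 gives: X = h(false, b).
Decompose q/1: S = X.
Bind S := X; no other remaining equation mentions S.
Delete trivial equation h(b, a) = h(b, a).
Bind X := h(false, b). Substituting into the earlier binding gives S := h(false, b).
MGU = { Y2 := false, S := h(false, b), X := h(false, b) }, so S := h(false, b).

h(false, b)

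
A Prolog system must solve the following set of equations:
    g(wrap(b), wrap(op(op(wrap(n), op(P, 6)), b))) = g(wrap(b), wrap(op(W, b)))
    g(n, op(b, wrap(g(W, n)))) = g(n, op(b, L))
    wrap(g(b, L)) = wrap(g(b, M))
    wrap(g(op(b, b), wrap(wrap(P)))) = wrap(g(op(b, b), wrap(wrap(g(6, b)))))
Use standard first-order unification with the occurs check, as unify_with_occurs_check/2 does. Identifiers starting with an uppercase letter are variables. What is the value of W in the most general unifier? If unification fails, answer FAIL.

op(wrap(n), op(g(6, b), 6))

Decompose g/2: wrap(b) = wrap(b),  wrap(op(op(wrap(n), op(P, 6)), b)) = wrap(op(W, b)).
Delete trivial equation wrap(b) = wrap(b).
Decompose wrap/1: op(op(wrap(n), op(P, 6)), b) = op(W, b).
Decompose op/2: op(wrap(n), op(P, 6)) = W,  b = b.
Bind W := op(wrap(n), op(P, 6)); substituting into the one remaining equation that mentions W gives: g(n, op(b, wrap(g(op(wrap(n), op(P, 6)), n)))) = g(n, op(b, L)).
Delete trivial equation b = b.
Decompose g/2: n = n,  op(b, wrap(g(op(wrap(n), op(P, 6)), n))) = op(b, L).
Delete trivial equation n = n.
Decompose op/2: b = b,  wrap(g(op(wrap(n), op(P, 6)), n)) = L.
Delete trivial equation b = b.
Bind L := wrap(g(op(wrap(n), op(P, 6)), n)); substituting into the one remaining equation that mentions L gives: wrap(g(b, wrap(g(op(wrap(n), op(P, 6)), n)))) = wrap(g(b, M)).
Decompose wrap/1: g(b, wrap(g(op(wrap(n), op(P, 6)), n))) = g(b, M).
Decompose g/2: b = b,  wrap(g(op(wrap(n), op(P, 6)), n)) = M.
Delete trivial equation b = b.
Bind M := wrap(g(op(wrap(n), op(P, 6)), n)); no other remaining equation mentions M.
Decompose wrap/1: g(op(b, b), wrap(wrap(P))) = g(op(b, b), wrap(wrap(g(6, b)))).
Decompose g/2: op(b, b) = op(b, b),  wrap(wrap(P)) = wrap(wrap(g(6, b))).
Delete trivial equation op(b, b) = op(b, b).
Decompose wrap/1: wrap(P) = wrap(g(6, b)).
Decompose wrap/1: P = g(6, b).
Bind P := g(6, b). Substituting into the earlier bindings gives W := op(wrap(n), op(g(6, b), 6)), L := wrap(g(op(wrap(n), op(g(6, b), 6)), n)), M := wrap(g(op(wrap(n), op(g(6, b), 6)), n)).
MGU = { W -> op(wrap(n), op(g(6, b), 6)), L -> wrap(g(op(wrap(n), op(g(6, b), 6)), n)), M -> wrap(g(op(wrap(n), op(g(6, b), 6)), n)), P -> g(6, b) }, so W -> op(wrap(n), op(g(6, b), 6)).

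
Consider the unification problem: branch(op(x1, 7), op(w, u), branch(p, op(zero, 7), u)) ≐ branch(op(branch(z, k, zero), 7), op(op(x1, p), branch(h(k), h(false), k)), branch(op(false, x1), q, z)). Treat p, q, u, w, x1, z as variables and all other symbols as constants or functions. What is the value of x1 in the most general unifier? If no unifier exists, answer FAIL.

Decompose branch/3: op(x1, 7) ≐ op(branch(z, k, zero), 7),  op(w, u) ≐ op(op(x1, p), branch(h(k), h(false), k)),  branch(p, op(zero, 7), u) ≐ branch(op(false, x1), q, z).
Decompose op/2: x1 ≐ branch(z, k, zero),  7 ≐ 7.
Bind x1 := branch(z, k, zero); substituting into the 2 remaining equations that mention x1 gives: op(w, u) ≐ op(op(branch(z, k, zero), p), branch(h(k), h(false), k)),  branch(p, op(zero, 7), u) ≐ branch(op(false, branch(z, k, zero)), q, z).
Delete trivial equation 7 ≐ 7.
Decompose op/2: w ≐ op(branch(z, k, zero), p),  u ≐ branch(h(k), h(false), k).
Bind w := op(branch(z, k, zero), p); no other remaining equation mentions w.
Bind u := branch(h(k), h(false), k); substituting into the remaining equation gives: branch(p, op(zero, 7), branch(h(k), h(false), k)) ≐ branch(op(false, branch(z, k, zero)), q, z).
Decompose branch/3: p ≐ op(false, branch(z, k, zero)),  op(zero, 7) ≐ q,  branch(h(k), h(false), k) ≐ z.
Bind p := op(false, branch(z, k, zero)); no other remaining equation mentions p. Substituting into the earlier binding gives w := op(branch(z, k, zero), op(false, branch(z, k, zero))).
Bind q := op(zero, 7); no other remaining equation mentions q.
Bind z := branch(h(k), h(false), k). Substituting into the earlier bindings gives x1 := branch(branch(h(k), h(false), k), k, zero), w := op(branch(branch(h(k), h(false), k), k, zero), op(false, branch(branch(h(k), h(false), k), k, zero))), p := op(false, branch(branch(h(k), h(false), k), k, zero)).
MGU = { x1 ↦ branch(branch(h(k), h(false), k), k, zero), w ↦ op(branch(branch(h(k), h(false), k), k, zero), op(false, branch(branch(h(k), h(false), k), k, zero))), u ↦ branch(h(k), h(false), k), p ↦ op(false, branch(branch(h(k), h(false), k), k, zero)), q ↦ op(zero, 7), z ↦ branch(h(k), h(false), k) }, so x1 ↦ branch(branch(h(k), h(false), k), k, zero).

branch(branch(h(k), h(false), k), k, zero)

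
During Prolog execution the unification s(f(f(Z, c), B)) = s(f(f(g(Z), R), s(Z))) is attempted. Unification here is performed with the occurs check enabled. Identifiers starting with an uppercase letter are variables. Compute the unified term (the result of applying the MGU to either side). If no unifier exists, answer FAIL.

FAIL

Decompose s/1: f(f(Z, c), B) = f(f(g(Z), R), s(Z)).
Decompose f/2: f(Z, c) = f(g(Z), R),  B = s(Z).
Decompose f/2: Z = g(Z),  c = R.
Occurs check fails: Z occurs in g(Z); the equation Z = g(Z) has no finite solution.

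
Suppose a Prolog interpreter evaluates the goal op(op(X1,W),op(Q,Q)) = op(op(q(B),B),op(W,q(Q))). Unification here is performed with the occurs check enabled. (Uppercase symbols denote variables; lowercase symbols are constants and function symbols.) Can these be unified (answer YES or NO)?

NO

Decompose op/2: op(X1,W) = op(q(B),B),  op(Q,Q) = op(W,q(Q)).
Decompose op/2: X1 = q(B),  W = B.
Bind X1 := q(B); no other remaining equation mentions X1.
Bind W := B; substituting into the remaining equation gives: op(Q,Q) = op(B,q(Q)).
Decompose op/2: Q = B,  Q = q(Q).
Bind Q := B; substituting into the remaining equation gives: B = q(B).
Occurs check fails: B occurs in q(B); the equation B = q(B) has no finite solution.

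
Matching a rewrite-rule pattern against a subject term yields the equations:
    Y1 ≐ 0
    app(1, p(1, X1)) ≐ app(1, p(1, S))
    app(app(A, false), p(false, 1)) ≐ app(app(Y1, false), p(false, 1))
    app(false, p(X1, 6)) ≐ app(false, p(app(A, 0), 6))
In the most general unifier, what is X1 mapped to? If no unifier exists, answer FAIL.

app(0, 0)

Bind Y1 := 0; substituting into the one remaining equation that mentions Y1 gives: app(app(A, false), p(false, 1)) ≐ app(app(0, false), p(false, 1)).
Decompose app/2: 1 ≐ 1,  p(1, X1) ≐ p(1, S).
Delete trivial equation 1 ≐ 1.
Decompose p/2: 1 ≐ 1,  X1 ≐ S.
Delete trivial equation 1 ≐ 1.
Bind X1 := S; substituting into the one remaining equation that mentions X1 gives: app(false, p(S, 6)) ≐ app(false, p(app(A, 0), 6)).
Decompose app/2: app(A, false) ≐ app(0, false),  p(false, 1) ≐ p(false, 1).
Decompose app/2: A ≐ 0,  false ≐ false.
Bind A := 0; substituting into the one remaining equation that mentions A gives: app(false, p(S, 6)) ≐ app(false, p(app(0, 0), 6)).
Delete trivial equation false ≐ false.
Delete trivial equation p(false, 1) ≐ p(false, 1).
Decompose app/2: false ≐ false,  p(S, 6) ≐ p(app(0, 0), 6).
Delete trivial equation false ≐ false.
Decompose p/2: S ≐ app(0, 0),  6 ≐ 6.
Bind S := app(0, 0); no other remaining equation mentions S. Substituting into the earlier binding gives X1 := app(0, 0).
Delete trivial equation 6 ≐ 6.
MGU = { Y1 := 0, X1 := app(0, 0), A := 0, S := app(0, 0) }, so X1 := app(0, 0).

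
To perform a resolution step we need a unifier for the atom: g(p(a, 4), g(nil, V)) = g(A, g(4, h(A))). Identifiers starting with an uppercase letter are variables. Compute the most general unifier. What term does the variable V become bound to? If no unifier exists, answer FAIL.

Decompose g/2: p(a, 4) = A,  g(nil, V) = g(4, h(A)).
Bind A := p(a, 4); substituting into the remaining equation gives: g(nil, V) = g(4, h(p(a, 4))).
Decompose g/2: nil = 4,  V = h(p(a, 4)).
Clash: constants nil and 4 differ; no unifier exists.

FAIL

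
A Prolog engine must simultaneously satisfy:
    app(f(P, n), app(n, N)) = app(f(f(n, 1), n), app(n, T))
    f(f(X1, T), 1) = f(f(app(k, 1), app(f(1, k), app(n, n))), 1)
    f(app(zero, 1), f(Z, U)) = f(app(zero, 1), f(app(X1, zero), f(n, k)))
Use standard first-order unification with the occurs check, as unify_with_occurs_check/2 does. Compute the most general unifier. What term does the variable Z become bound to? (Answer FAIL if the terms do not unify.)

app(app(k, 1), zero)

Decompose app/2: f(P, n) = f(f(n, 1), n),  app(n, N) = app(n, T).
Decompose f/2: P = f(n, 1),  n = n.
Bind P := f(n, 1); no other remaining equation mentions P.
Delete trivial equation n = n.
Decompose app/2: n = n,  N = T.
Delete trivial equation n = n.
Bind N := T; no other remaining equation mentions N.
Decompose f/2: f(X1, T) = f(app(k, 1), app(f(1, k), app(n, n))),  1 = 1.
Decompose f/2: X1 = app(k, 1),  T = app(f(1, k), app(n, n)).
Bind X1 := app(k, 1); substituting into the one remaining equation that mentions X1 gives: f(app(zero, 1), f(Z, U)) = f(app(zero, 1), f(app(app(k, 1), zero), f(n, k))).
Bind T := app(f(1, k), app(n, n)); no other remaining equation mentions T. Substituting into the earlier binding gives N := app(f(1, k), app(n, n)).
Delete trivial equation 1 = 1.
Decompose f/2: app(zero, 1) = app(zero, 1),  f(Z, U) = f(app(app(k, 1), zero), f(n, k)).
Delete trivial equation app(zero, 1) = app(zero, 1).
Decompose f/2: Z = app(app(k, 1), zero),  U = f(n, k).
Bind Z := app(app(k, 1), zero); no other remaining equation mentions Z.
Bind U := f(n, k).
MGU = { P = f(n, 1), N = app(f(1, k), app(n, n)), X1 = app(k, 1), T = app(f(1, k), app(n, n)), Z = app(app(k, 1), zero), U = f(n, k) }, so Z = app(app(k, 1), zero).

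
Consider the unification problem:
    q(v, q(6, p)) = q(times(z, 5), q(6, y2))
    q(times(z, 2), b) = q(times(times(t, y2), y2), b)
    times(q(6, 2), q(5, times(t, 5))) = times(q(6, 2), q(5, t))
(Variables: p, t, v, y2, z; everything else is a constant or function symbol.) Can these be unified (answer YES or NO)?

Decompose q/2: v = times(z, 5),  q(6, p) = q(6, y2).
Bind v := times(z, 5); no other remaining equation mentions v.
Decompose q/2: 6 = 6,  p = y2.
Delete trivial equation 6 = 6.
Bind p := y2; no other remaining equation mentions p.
Decompose q/2: times(z, 2) = times(times(t, y2), y2),  b = b.
Decompose times/2: z = times(t, y2),  2 = y2.
Bind z := times(t, y2); no other remaining equation mentions z. Substituting into the earlier binding gives v := times(times(t, y2), 5).
Bind y2 := 2; no other remaining equation mentions y2. Substituting into the earlier bindings gives v := times(times(t, 2), 5), p := 2, z := times(t, 2).
Delete trivial equation b = b.
Decompose times/2: q(6, 2) = q(6, 2),  q(5, times(t, 5)) = q(5, t).
Delete trivial equation q(6, 2) = q(6, 2).
Decompose q/2: 5 = 5,  times(t, 5) = t.
Delete trivial equation 5 = 5.
Occurs check fails: t occurs in times(t, 5); the equation t = times(t, 5) has no finite solution.

NO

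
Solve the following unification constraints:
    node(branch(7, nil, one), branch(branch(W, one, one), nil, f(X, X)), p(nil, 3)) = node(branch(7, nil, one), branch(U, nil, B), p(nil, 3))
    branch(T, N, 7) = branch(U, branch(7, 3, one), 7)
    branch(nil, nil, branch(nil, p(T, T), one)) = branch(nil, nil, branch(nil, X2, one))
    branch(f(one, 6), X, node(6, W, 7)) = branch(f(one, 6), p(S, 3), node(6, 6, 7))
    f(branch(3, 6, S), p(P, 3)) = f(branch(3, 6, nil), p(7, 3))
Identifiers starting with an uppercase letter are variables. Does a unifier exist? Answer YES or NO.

YES

Decompose node/3: branch(7, nil, one) = branch(7, nil, one),  branch(branch(W, one, one), nil, f(X, X)) = branch(U, nil, B),  p(nil, 3) = p(nil, 3).
Delete trivial equation branch(7, nil, one) = branch(7, nil, one).
Decompose branch/3: branch(W, one, one) = U,  nil = nil,  f(X, X) = B.
Bind U := branch(W, one, one); substituting into the one remaining equation that mentions U gives: branch(T, N, 7) = branch(branch(W, one, one), branch(7, 3, one), 7).
Delete trivial equation nil = nil.
Bind B := f(X, X); no other remaining equation mentions B.
Delete trivial equation p(nil, 3) = p(nil, 3).
Decompose branch/3: T = branch(W, one, one),  N = branch(7, 3, one),  7 = 7.
Bind T := branch(W, one, one); substituting into the one remaining equation that mentions T gives: branch(nil, nil, branch(nil, p(branch(W, one, one), branch(W, one, one)), one)) = branch(nil, nil, branch(nil, X2, one)).
Bind N := branch(7, 3, one); no other remaining equation mentions N.
Delete trivial equation 7 = 7.
Decompose branch/3: nil = nil,  nil = nil,  branch(nil, p(branch(W, one, one), branch(W, one, one)), one) = branch(nil, X2, one).
Delete trivial equation nil = nil.
Delete trivial equation nil = nil.
Decompose branch/3: nil = nil,  p(branch(W, one, one), branch(W, one, one)) = X2,  one = one.
Delete trivial equation nil = nil.
Bind X2 := p(branch(W, one, one), branch(W, one, one)); no other remaining equation mentions X2.
Delete trivial equation one = one.
Decompose branch/3: f(one, 6) = f(one, 6),  X = p(S, 3),  node(6, W, 7) = node(6, 6, 7).
Delete trivial equation f(one, 6) = f(one, 6).
Bind X := p(S, 3); no other remaining equation mentions X. Substituting into the earlier binding gives B := f(p(S, 3), p(S, 3)).
Decompose node/3: 6 = 6,  W = 6,  7 = 7.
Delete trivial equation 6 = 6.
Bind W := 6; no other remaining equation mentions W. Substituting into the earlier bindings gives U := branch(6, one, one), T := branch(6, one, one), X2 := p(branch(6, one, one), branch(6, one, one)).
Delete trivial equation 7 = 7.
Decompose f/2: branch(3, 6, S) = branch(3, 6, nil),  p(P, 3) = p(7, 3).
Decompose branch/3: 3 = 3,  6 = 6,  S = nil.
Delete trivial equation 3 = 3.
Delete trivial equation 6 = 6.
Bind S := nil; no other remaining equation mentions S. Substituting into the earlier bindings gives B := f(p(nil, 3), p(nil, 3)), X := p(nil, 3).
Decompose p/2: P = 7,  3 = 3.
Bind P := 7; no other remaining equation mentions P.
Delete trivial equation 3 = 3.
No equations remain and no clash or occurs-check failure arose, so a unifier exists.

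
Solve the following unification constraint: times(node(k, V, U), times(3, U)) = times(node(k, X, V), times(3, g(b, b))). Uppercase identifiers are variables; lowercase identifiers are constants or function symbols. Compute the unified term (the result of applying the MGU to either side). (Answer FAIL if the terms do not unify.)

times(node(k, g(b, b), g(b, b)), times(3, g(b, b)))

Decompose times/2: node(k, V, U) = node(k, X, V),  times(3, U) = times(3, g(b, b)).
Decompose node/3: k = k,  V = X,  U = V.
Delete trivial equation k = k.
Bind V := X; substituting into the one remaining equation that mentions V gives: U = X.
Bind U := X; substituting into the remaining equation gives: times(3, X) = times(3, g(b, b)).
Decompose times/2: 3 = 3,  X = g(b, b).
Delete trivial equation 3 = 3.
Bind X := g(b, b). Substituting into the earlier bindings gives V := g(b, b), U := g(b, b).
Applying the MGU to either side gives times(node(k, g(b, b), g(b, b)), times(3, g(b, b))).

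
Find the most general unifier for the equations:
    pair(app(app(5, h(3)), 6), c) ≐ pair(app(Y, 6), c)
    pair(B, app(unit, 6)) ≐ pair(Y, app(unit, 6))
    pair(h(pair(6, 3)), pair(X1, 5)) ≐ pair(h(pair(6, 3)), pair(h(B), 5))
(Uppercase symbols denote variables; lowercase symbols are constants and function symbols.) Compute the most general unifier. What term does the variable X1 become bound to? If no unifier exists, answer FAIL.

Decompose pair/2: app(app(5, h(3)), 6) ≐ app(Y, 6),  c ≐ c.
Decompose app/2: app(5, h(3)) ≐ Y,  6 ≐ 6.
Bind Y := app(5, h(3)); substituting into the one remaining equation that mentions Y gives: pair(B, app(unit, 6)) ≐ pair(app(5, h(3)), app(unit, 6)).
Delete trivial equation 6 ≐ 6.
Delete trivial equation c ≐ c.
Decompose pair/2: B ≐ app(5, h(3)),  app(unit, 6) ≐ app(unit, 6).
Bind B := app(5, h(3)); substituting into the one remaining equation that mentions B gives: pair(h(pair(6, 3)), pair(X1, 5)) ≐ pair(h(pair(6, 3)), pair(h(app(5, h(3))), 5)).
Delete trivial equation app(unit, 6) ≐ app(unit, 6).
Decompose pair/2: h(pair(6, 3)) ≐ h(pair(6, 3)),  pair(X1, 5) ≐ pair(h(app(5, h(3))), 5).
Delete trivial equation h(pair(6, 3)) ≐ h(pair(6, 3)).
Decompose pair/2: X1 ≐ h(app(5, h(3))),  5 ≐ 5.
Bind X1 := h(app(5, h(3))); no other remaining equation mentions X1.
Delete trivial equation 5 ≐ 5.
MGU = { Y -> app(5, h(3)), B -> app(5, h(3)), X1 -> h(app(5, h(3))) }, so X1 -> h(app(5, h(3))).

h(app(5, h(3)))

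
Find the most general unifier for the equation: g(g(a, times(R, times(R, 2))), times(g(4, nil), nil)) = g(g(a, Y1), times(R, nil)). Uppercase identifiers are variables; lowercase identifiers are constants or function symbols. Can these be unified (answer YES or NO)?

Decompose g/2: g(a, times(R, times(R, 2))) = g(a, Y1),  times(g(4, nil), nil) = times(R, nil).
Decompose g/2: a = a,  times(R, times(R, 2)) = Y1.
Delete trivial equation a = a.
Bind Y1 := times(R, times(R, 2)); no other remaining equation mentions Y1.
Decompose times/2: g(4, nil) = R,  nil = nil.
Bind R := g(4, nil); no other remaining equation mentions R. Substituting into the earlier binding gives Y1 := times(g(4, nil), times(g(4, nil), 2)).
Delete trivial equation nil = nil.
No equations remain and no clash or occurs-check failure arose, so a unifier exists.

YES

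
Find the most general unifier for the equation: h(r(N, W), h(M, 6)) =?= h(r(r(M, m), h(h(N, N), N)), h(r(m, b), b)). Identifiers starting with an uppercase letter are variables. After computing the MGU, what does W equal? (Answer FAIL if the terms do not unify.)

FAIL

Decompose h/2: r(N, W) =?= r(r(M, m), h(h(N, N), N)),  h(M, 6) =?= h(r(m, b), b).
Decompose r/2: N =?= r(M, m),  W =?= h(h(N, N), N).
Bind N := r(M, m); substituting into the one remaining equation that mentions N gives: W =?= h(h(r(M, m), r(M, m)), r(M, m)).
Bind W := h(h(r(M, m), r(M, m)), r(M, m)); no other remaining equation mentions W.
Decompose h/2: M =?= r(m, b),  6 =?= b.
Bind M := r(m, b); no other remaining equation mentions M. Substituting into the earlier bindings gives N := r(r(m, b), m), W := h(h(r(r(m, b), m), r(r(m, b), m)), r(r(m, b), m)).
Clash: constants 6 and b differ; no unifier exists.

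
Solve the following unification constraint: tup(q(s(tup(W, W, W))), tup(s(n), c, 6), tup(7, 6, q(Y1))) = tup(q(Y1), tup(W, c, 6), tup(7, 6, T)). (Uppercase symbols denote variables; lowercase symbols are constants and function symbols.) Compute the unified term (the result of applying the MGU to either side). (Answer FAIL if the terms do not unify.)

tup(q(s(tup(s(n), s(n), s(n)))), tup(s(n), c, 6), tup(7, 6, q(s(tup(s(n), s(n), s(n))))))

Decompose tup/3: q(s(tup(W, W, W))) = q(Y1),  tup(s(n), c, 6) = tup(W, c, 6),  tup(7, 6, q(Y1)) = tup(7, 6, T).
Decompose q/1: s(tup(W, W, W)) = Y1.
Bind Y1 := s(tup(W, W, W)); substituting into the one remaining equation that mentions Y1 gives: tup(7, 6, q(s(tup(W, W, W)))) = tup(7, 6, T).
Decompose tup/3: s(n) = W,  c = c,  6 = 6.
Bind W := s(n); substituting into the one remaining equation that mentions W gives: tup(7, 6, q(s(tup(s(n), s(n), s(n))))) = tup(7, 6, T). Substituting into the earlier binding gives Y1 := s(tup(s(n), s(n), s(n))).
Delete trivial equation c = c.
Delete trivial equation 6 = 6.
Decompose tup/3: 7 = 7,  6 = 6,  q(s(tup(s(n), s(n), s(n)))) = T.
Delete trivial equation 7 = 7.
Delete trivial equation 6 = 6.
Bind T := q(s(tup(s(n), s(n), s(n)))).
Applying the MGU to either side gives tup(q(s(tup(s(n), s(n), s(n)))), tup(s(n), c, 6), tup(7, 6, q(s(tup(s(n), s(n), s(n)))))).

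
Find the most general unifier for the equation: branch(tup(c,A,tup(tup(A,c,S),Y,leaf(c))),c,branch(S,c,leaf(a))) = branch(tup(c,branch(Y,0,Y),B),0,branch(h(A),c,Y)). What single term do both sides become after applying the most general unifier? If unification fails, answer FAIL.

Decompose branch/3: tup(c,A,tup(tup(A,c,S),Y,leaf(c))) = tup(c,branch(Y,0,Y),B),  c = 0,  branch(S,c,leaf(a)) = branch(h(A),c,Y).
Decompose tup/3: c = c,  A = branch(Y,0,Y),  tup(tup(A,c,S),Y,leaf(c)) = B.
Delete trivial equation c = c.
Bind A := branch(Y,0,Y); substituting into the 2 remaining equations that mention A gives: tup(tup(branch(Y,0,Y),c,S),Y,leaf(c)) = B,  branch(S,c,leaf(a)) = branch(h(branch(Y,0,Y)),c,Y).
Bind B := tup(tup(branch(Y,0,Y),c,S),Y,leaf(c)); no other remaining equation mentions B.
Clash: constants c and 0 differ; no unifier exists.

FAIL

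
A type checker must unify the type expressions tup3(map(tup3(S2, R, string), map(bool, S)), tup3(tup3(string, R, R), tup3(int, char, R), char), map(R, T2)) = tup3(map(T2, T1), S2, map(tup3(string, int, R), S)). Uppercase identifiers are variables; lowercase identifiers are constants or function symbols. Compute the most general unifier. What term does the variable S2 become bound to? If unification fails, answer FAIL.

FAIL

Decompose tup3/3: map(tup3(S2, R, string), map(bool, S)) = map(T2, T1),  tup3(tup3(string, R, R), tup3(int, char, R), char) = S2,  map(R, T2) = map(tup3(string, int, R), S).
Decompose map/2: tup3(S2, R, string) = T2,  map(bool, S) = T1.
Bind T2 := tup3(S2, R, string); substituting into the one remaining equation that mentions T2 gives: map(R, tup3(S2, R, string)) = map(tup3(string, int, R), S).
Bind T1 := map(bool, S); no other remaining equation mentions T1.
Bind S2 := tup3(tup3(string, R, R), tup3(int, char, R), char); substituting into the remaining equation gives: map(R, tup3(tup3(tup3(string, R, R), tup3(int, char, R), char), R, string)) = map(tup3(string, int, R), S). Substituting into the earlier binding gives T2 := tup3(tup3(tup3(string, R, R), tup3(int, char, R), char), R, string).
Decompose map/2: R = tup3(string, int, R),  tup3(tup3(tup3(string, R, R), tup3(int, char, R), char), R, string) = S.
Occurs check fails: R occurs in tup3(string, int, R); the equation R = tup3(string, int, R) has no finite solution.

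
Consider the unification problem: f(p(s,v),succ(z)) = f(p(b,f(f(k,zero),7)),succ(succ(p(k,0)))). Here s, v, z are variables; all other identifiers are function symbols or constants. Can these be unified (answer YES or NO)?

YES

Decompose f/2: p(s,v) = p(b,f(f(k,zero),7)),  succ(z) = succ(succ(p(k,0))).
Decompose p/2: s = b,  v = f(f(k,zero),7).
Bind s := b; no other remaining equation mentions s.
Bind v := f(f(k,zero),7); no other remaining equation mentions v.
Decompose succ/1: z = succ(p(k,0)).
Bind z := succ(p(k,0)).
No equations remain and no clash or occurs-check failure arose, so a unifier exists.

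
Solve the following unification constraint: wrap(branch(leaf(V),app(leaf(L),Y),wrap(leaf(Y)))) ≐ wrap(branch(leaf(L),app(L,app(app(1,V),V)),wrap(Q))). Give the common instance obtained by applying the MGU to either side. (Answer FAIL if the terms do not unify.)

FAIL

Decompose wrap/1: branch(leaf(V),app(leaf(L),Y),wrap(leaf(Y))) ≐ branch(leaf(L),app(L,app(app(1,V),V)),wrap(Q)).
Decompose branch/3: leaf(V) ≐ leaf(L),  app(leaf(L),Y) ≐ app(L,app(app(1,V),V)),  wrap(leaf(Y)) ≐ wrap(Q).
Decompose leaf/1: V ≐ L.
Bind V := L; substituting into the one remaining equation that mentions V gives: app(leaf(L),Y) ≐ app(L,app(app(1,L),L)).
Decompose app/2: leaf(L) ≐ L,  Y ≐ app(app(1,L),L).
Occurs check fails: L occurs in leaf(L); the equation L ≐ leaf(L) has no finite solution.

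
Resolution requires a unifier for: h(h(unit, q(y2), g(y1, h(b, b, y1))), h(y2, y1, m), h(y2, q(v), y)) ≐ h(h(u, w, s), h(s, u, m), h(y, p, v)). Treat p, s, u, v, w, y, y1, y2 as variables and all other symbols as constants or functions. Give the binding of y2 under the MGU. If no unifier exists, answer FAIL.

g(unit, h(b, b, unit))

Decompose h/3: h(unit, q(y2), g(y1, h(b, b, y1))) ≐ h(u, w, s),  h(y2, y1, m) ≐ h(s, u, m),  h(y2, q(v), y) ≐ h(y, p, v).
Decompose h/3: unit ≐ u,  q(y2) ≐ w,  g(y1, h(b, b, y1)) ≐ s.
Bind u := unit; substituting into the one remaining equation that mentions u gives: h(y2, y1, m) ≐ h(s, unit, m).
Bind w := q(y2); no other remaining equation mentions w.
Bind s := g(y1, h(b, b, y1)); substituting into the one remaining equation that mentions s gives: h(y2, y1, m) ≐ h(g(y1, h(b, b, y1)), unit, m).
Decompose h/3: y2 ≐ g(y1, h(b, b, y1)),  y1 ≐ unit,  m ≐ m.
Bind y2 := g(y1, h(b, b, y1)); substituting into the one remaining equation that mentions y2 gives: h(g(y1, h(b, b, y1)), q(v), y) ≐ h(y, p, v). Substituting into the earlier binding gives w := q(g(y1, h(b, b, y1))).
Bind y1 := unit; substituting into the one remaining equation that mentions y1 gives: h(g(unit, h(b, b, unit)), q(v), y) ≐ h(y, p, v). Substituting into the earlier bindings gives w := q(g(unit, h(b, b, unit))), s := g(unit, h(b, b, unit)), y2 := g(unit, h(b, b, unit)).
Delete trivial equation m ≐ m.
Decompose h/3: g(unit, h(b, b, unit)) ≐ y,  q(v) ≐ p,  y ≐ v.
Bind y := g(unit, h(b, b, unit)); substituting into the one remaining equation that mentions y gives: g(unit, h(b, b, unit)) ≐ v.
Bind p := q(v); no other remaining equation mentions p.
Bind v := g(unit, h(b, b, unit)). Substituting into the earlier binding gives p := q(g(unit, h(b, b, unit))).
MGU = { u ↦ unit, w ↦ q(g(unit, h(b, b, unit))), s ↦ g(unit, h(b, b, unit)), y2 ↦ g(unit, h(b, b, unit)), y1 ↦ unit, y ↦ g(unit, h(b, b, unit)), p ↦ q(g(unit, h(b, b, unit))), v ↦ g(unit, h(b, b, unit)) }, so y2 ↦ g(unit, h(b, b, unit)).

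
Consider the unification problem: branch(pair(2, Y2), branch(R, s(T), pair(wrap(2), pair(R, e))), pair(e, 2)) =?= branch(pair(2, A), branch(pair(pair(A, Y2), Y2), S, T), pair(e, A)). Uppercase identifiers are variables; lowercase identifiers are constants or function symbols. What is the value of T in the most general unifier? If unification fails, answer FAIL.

Decompose branch/3: pair(2, Y2) =?= pair(2, A),  branch(R, s(T), pair(wrap(2), pair(R, e))) =?= branch(pair(pair(A, Y2), Y2), S, T),  pair(e, 2) =?= pair(e, A).
Decompose pair/2: 2 =?= 2,  Y2 =?= A.
Delete trivial equation 2 =?= 2.
Bind Y2 := A; substituting into the one remaining equation that mentions Y2 gives: branch(R, s(T), pair(wrap(2), pair(R, e))) =?= branch(pair(pair(A, A), A), S, T).
Decompose branch/3: R =?= pair(pair(A, A), A),  s(T) =?= S,  pair(wrap(2), pair(R, e)) =?= T.
Bind R := pair(pair(A, A), A); substituting into the one remaining equation that mentions R gives: pair(wrap(2), pair(pair(pair(A, A), A), e)) =?= T.
Bind S := s(T); no other remaining equation mentions S.
Bind T := pair(wrap(2), pair(pair(pair(A, A), A), e)); no other remaining equation mentions T. Substituting into the earlier binding gives S := s(pair(wrap(2), pair(pair(pair(A, A), A), e))).
Decompose pair/2: e =?= e,  2 =?= A.
Delete trivial equation e =?= e.
Bind A := 2. Substituting into the earlier bindings gives Y2 := 2, R := pair(pair(2, 2), 2), S := s(pair(wrap(2), pair(pair(pair(2, 2), 2), e))), T := pair(wrap(2), pair(pair(pair(2, 2), 2), e)).
MGU = { Y2 -> 2, R -> pair(pair(2, 2), 2), S -> s(pair(wrap(2), pair(pair(pair(2, 2), 2), e))), T -> pair(wrap(2), pair(pair(pair(2, 2), 2), e)), A -> 2 }, so T -> pair(wrap(2), pair(pair(pair(2, 2), 2), e)).

pair(wrap(2), pair(pair(pair(2, 2), 2), e))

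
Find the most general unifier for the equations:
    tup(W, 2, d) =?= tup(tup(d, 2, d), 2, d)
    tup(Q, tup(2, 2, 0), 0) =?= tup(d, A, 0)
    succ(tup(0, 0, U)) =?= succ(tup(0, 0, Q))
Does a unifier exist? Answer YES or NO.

YES

Decompose tup/3: W =?= tup(d, 2, d),  2 =?= 2,  d =?= d.
Bind W := tup(d, 2, d); no other remaining equation mentions W.
Delete trivial equation 2 =?= 2.
Delete trivial equation d =?= d.
Decompose tup/3: Q =?= d,  tup(2, 2, 0) =?= A,  0 =?= 0.
Bind Q := d; substituting into the one remaining equation that mentions Q gives: succ(tup(0, 0, U)) =?= succ(tup(0, 0, d)).
Bind A := tup(2, 2, 0); no other remaining equation mentions A.
Delete trivial equation 0 =?= 0.
Decompose succ/1: tup(0, 0, U) =?= tup(0, 0, d).
Decompose tup/3: 0 =?= 0,  0 =?= 0,  U =?= d.
Delete trivial equation 0 =?= 0.
Delete trivial equation 0 =?= 0.
Bind U := d.
No equations remain and no clash or occurs-check failure arose, so a unifier exists.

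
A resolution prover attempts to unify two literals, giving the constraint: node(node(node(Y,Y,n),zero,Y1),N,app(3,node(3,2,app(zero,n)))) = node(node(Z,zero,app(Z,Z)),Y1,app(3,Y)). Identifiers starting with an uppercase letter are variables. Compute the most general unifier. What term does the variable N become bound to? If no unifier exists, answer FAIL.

Decompose node/3: node(node(Y,Y,n),zero,Y1) = node(Z,zero,app(Z,Z)),  N = Y1,  app(3,node(3,2,app(zero,n))) = app(3,Y).
Decompose node/3: node(Y,Y,n) = Z,  zero = zero,  Y1 = app(Z,Z).
Bind Z := node(Y,Y,n); substituting into the one remaining equation that mentions Z gives: Y1 = app(node(Y,Y,n),node(Y,Y,n)).
Delete trivial equation zero = zero.
Bind Y1 := app(node(Y,Y,n),node(Y,Y,n)); substituting into the one remaining equation that mentions Y1 gives: N = app(node(Y,Y,n),node(Y,Y,n)).
Bind N := app(node(Y,Y,n),node(Y,Y,n)); no other remaining equation mentions N.
Decompose app/2: 3 = 3,  node(3,2,app(zero,n)) = Y.
Delete trivial equation 3 = 3.
Bind Y := node(3,2,app(zero,n)). Substituting into the earlier bindings gives Z := node(node(3,2,app(zero,n)),node(3,2,app(zero,n)),n), Y1 := app(node(node(3,2,app(zero,n)),node(3,2,app(zero,n)),n),node(node(3,2,app(zero,n)),node(3,2,app(zero,n)),n)), N := app(node(node(3,2,app(zero,n)),node(3,2,app(zero,n)),n),node(node(3,2,app(zero,n)),node(3,2,app(zero,n)),n)).
MGU = { Z := node(node(3,2,app(zero,n)),node(3,2,app(zero,n)),n), Y1 := app(node(node(3,2,app(zero,n)),node(3,2,app(zero,n)),n),node(node(3,2,app(zero,n)),node(3,2,app(zero,n)),n)), N := app(node(node(3,2,app(zero,n)),node(3,2,app(zero,n)),n),node(node(3,2,app(zero,n)),node(3,2,app(zero,n)),n)), Y := node(3,2,app(zero,n)) }, so N := app(node(node(3,2,app(zero,n)),node(3,2,app(zero,n)),n),node(node(3,2,app(zero,n)),node(3,2,app(zero,n)),n)).

app(node(node(3,2,app(zero,n)),node(3,2,app(zero,n)),n),node(node(3,2,app(zero,n)),node(3,2,app(zero,n)),n))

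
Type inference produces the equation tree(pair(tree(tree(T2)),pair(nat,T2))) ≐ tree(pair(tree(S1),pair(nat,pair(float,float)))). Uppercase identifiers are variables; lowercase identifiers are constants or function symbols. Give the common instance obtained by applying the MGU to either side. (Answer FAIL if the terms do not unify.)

tree(pair(tree(tree(pair(float,float))),pair(nat,pair(float,float))))

Decompose tree/1: pair(tree(tree(T2)),pair(nat,T2)) ≐ pair(tree(S1),pair(nat,pair(float,float))).
Decompose pair/2: tree(tree(T2)) ≐ tree(S1),  pair(nat,T2) ≐ pair(nat,pair(float,float)).
Decompose tree/1: tree(T2) ≐ S1.
Bind S1 := tree(T2); no other remaining equation mentions S1.
Decompose pair/2: nat ≐ nat,  T2 ≐ pair(float,float).
Delete trivial equation nat ≐ nat.
Bind T2 := pair(float,float). Substituting into the earlier binding gives S1 := tree(pair(float,float)).
Applying the MGU to either side gives tree(pair(tree(tree(pair(float,float))),pair(nat,pair(float,float)))).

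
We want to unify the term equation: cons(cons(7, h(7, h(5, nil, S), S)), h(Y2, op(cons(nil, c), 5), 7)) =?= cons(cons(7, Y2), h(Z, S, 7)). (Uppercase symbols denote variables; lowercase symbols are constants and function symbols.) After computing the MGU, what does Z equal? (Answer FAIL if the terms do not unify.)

h(7, h(5, nil, op(cons(nil, c), 5)), op(cons(nil, c), 5))

Decompose cons/2: cons(7, h(7, h(5, nil, S), S)) =?= cons(7, Y2),  h(Y2, op(cons(nil, c), 5), 7) =?= h(Z, S, 7).
Decompose cons/2: 7 =?= 7,  h(7, h(5, nil, S), S) =?= Y2.
Delete trivial equation 7 =?= 7.
Bind Y2 := h(7, h(5, nil, S), S); substituting into the remaining equation gives: h(h(7, h(5, nil, S), S), op(cons(nil, c), 5), 7) =?= h(Z, S, 7).
Decompose h/3: h(7, h(5, nil, S), S) =?= Z,  op(cons(nil, c), 5) =?= S,  7 =?= 7.
Bind Z := h(7, h(5, nil, S), S); no other remaining equation mentions Z.
Bind S := op(cons(nil, c), 5); no other remaining equation mentions S. Substituting into the earlier bindings gives Y2 := h(7, h(5, nil, op(cons(nil, c), 5)), op(cons(nil, c), 5)), Z := h(7, h(5, nil, op(cons(nil, c), 5)), op(cons(nil, c), 5)).
Delete trivial equation 7 =?= 7.
MGU = { Y2 ↦ h(7, h(5, nil, op(cons(nil, c), 5)), op(cons(nil, c), 5)), Z ↦ h(7, h(5, nil, op(cons(nil, c), 5)), op(cons(nil, c), 5)), S ↦ op(cons(nil, c), 5) }, so Z ↦ h(7, h(5, nil, op(cons(nil, c), 5)), op(cons(nil, c), 5)).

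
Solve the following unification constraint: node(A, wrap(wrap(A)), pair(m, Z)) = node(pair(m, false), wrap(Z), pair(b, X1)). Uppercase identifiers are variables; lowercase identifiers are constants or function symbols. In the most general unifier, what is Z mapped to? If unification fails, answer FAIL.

Decompose node/3: A = pair(m, false),  wrap(wrap(A)) = wrap(Z),  pair(m, Z) = pair(b, X1).
Bind A := pair(m, false); substituting into the one remaining equation that mentions A gives: wrap(wrap(pair(m, false))) = wrap(Z).
Decompose wrap/1: wrap(pair(m, false)) = Z.
Bind Z := wrap(pair(m, false)); substituting into the remaining equation gives: pair(m, wrap(pair(m, false))) = pair(b, X1).
Decompose pair/2: m = b,  wrap(pair(m, false)) = X1.
Clash: constants m and b differ; no unifier exists.

FAIL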